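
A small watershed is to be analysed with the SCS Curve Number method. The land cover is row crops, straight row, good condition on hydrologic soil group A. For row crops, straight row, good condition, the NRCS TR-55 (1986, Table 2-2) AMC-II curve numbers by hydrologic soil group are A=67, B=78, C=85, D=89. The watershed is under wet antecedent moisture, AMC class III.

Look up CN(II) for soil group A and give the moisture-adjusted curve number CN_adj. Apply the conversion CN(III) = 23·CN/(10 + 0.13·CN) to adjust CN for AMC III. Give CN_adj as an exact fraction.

CN_adj = 154100/1871 ≈ 82.362

NRCS table: row crops, straight row, good condition, soil group A → CN(II) = 67
CN(III) from CN(II)=67: (23·67)/(10 + 0.13·67) = 154100/1871 ≈ 82.362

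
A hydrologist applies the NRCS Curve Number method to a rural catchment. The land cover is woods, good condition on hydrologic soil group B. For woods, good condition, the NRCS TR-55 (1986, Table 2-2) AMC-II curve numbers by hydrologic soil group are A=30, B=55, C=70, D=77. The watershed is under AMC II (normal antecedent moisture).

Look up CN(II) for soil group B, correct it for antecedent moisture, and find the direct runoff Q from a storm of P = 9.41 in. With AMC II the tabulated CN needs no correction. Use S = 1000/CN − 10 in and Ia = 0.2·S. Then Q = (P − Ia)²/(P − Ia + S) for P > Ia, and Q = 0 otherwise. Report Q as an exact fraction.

Q = 73119601/19306100 in ≈ 3.787 in

NRCS table: woods, good condition, soil group B → CN(II) = 55
Average conditions: CN = 55 (no AMC adjustment).
Retention S: 1000/CN − 10 with CN=55.000 → S = 90/11 ≈ 8.182 in
Ia = 0.2S: 0.2·8.182 = 1.636 in (exactly 18/11)
Excess rainfall: 9.410 − 1.636 = 7.774 in; P > Ia so Q > 0
Q: (8551/1100)² ÷ (17551/1100) = 73119601/19306100 in (≈ 3.787 in)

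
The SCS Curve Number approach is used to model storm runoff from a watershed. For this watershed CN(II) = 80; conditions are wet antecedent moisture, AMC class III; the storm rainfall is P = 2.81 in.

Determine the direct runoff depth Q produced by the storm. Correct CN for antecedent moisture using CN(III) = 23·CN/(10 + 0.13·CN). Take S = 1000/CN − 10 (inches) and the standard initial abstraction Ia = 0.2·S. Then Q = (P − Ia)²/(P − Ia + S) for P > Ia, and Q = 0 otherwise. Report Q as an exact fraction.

Adjust CN=80 to AMC III: 23·80/(10 + 0.13·80) → 1840 ÷ (102/5) = 4600/51 ≈ 90.196
Retention S: 1000/CN − 10 with CN=90.196 → S = 25/23 ≈ 1.087 in
Ia = 0.2S: 0.2·1.087 = 0.217 in (exactly 5/23)
P − Ia = 2.810 − 0.217 = 5963/2300 ≈ 2.593 in (> 0, runoff occurs)
Q: (5963/2300)² ÷ (8463/2300) = 35557369/19464900 in (≈ 1.827 in)

Q = 35557369/19464900 in ≈ 1.827 in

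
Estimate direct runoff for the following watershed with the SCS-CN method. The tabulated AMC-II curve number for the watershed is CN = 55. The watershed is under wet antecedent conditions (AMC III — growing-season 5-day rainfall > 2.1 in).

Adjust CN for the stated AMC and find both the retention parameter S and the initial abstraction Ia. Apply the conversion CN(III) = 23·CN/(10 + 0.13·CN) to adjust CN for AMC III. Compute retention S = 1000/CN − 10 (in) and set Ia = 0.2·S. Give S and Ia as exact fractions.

S = 900/253 in ≈ 3.557 in; Ia = 180/253 in ≈ 0.711 in

Adjust CN=55 to AMC III: 23·55/(10 + 0.13·55) → 1265 ÷ (343/20) = 25300/343 ≈ 73.761
Max retention: S = 1000/(25300/343) − 10 = 900/253 in (≈ 3.557 in)
Ia = 0.2S: 0.2·3.557 = 0.711 in (exactly 180/253)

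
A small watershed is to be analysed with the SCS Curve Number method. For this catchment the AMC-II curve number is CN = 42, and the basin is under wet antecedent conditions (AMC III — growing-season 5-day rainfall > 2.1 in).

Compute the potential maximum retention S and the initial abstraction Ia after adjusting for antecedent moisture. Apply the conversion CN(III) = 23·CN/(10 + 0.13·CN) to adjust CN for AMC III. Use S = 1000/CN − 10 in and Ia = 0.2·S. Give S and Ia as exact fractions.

Wet (AMC III): CN(III) = 23·42/(10 + 0.13·42) = 966/(773/50) = 48300/773 ≈ 62.484
Max retention: S = 1000/(48300/773) − 10 = 2900/483 in (≈ 6.004 in)
Initial abstraction Ia = S/5 = (2900/483)/5 = 580/483 ≈ 1.201 in

S = 2900/483 in ≈ 6.004 in; Ia = 580/483 in ≈ 1.201 in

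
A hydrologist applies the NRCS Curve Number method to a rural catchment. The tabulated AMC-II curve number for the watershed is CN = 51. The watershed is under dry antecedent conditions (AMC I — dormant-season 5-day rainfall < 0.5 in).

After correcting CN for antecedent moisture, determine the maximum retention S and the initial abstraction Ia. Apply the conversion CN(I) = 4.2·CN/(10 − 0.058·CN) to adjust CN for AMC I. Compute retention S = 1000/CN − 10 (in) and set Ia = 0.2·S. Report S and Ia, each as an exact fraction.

Adjust CN=51 to AMC I: 4.2·51/(10 − 0.058·51) → (1071/5) ÷ (3521/500) = 15300/503 ≈ 30.417
Retention S: 1000/CN − 10 with CN=30.417 → S = 3500/153 ≈ 22.876 in
Ia = 0.2S: 0.2·22.876 = 4.575 in (exactly 700/153)

S = 3500/153 in ≈ 22.876 in; Ia = 700/153 in ≈ 4.575 in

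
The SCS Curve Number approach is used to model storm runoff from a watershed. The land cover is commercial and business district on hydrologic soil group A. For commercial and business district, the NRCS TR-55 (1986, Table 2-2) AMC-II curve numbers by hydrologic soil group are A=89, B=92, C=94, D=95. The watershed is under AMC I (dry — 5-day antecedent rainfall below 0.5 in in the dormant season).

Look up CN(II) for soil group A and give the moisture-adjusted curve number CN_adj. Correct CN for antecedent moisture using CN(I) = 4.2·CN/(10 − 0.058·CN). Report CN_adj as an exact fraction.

CN_adj = 186900/2419 ≈ 77.263

NRCS table: commercial and business district, soil group A → CN(II) = 89
CN(I) from CN(II)=89: (4.2·89)/(10 − 0.058·89) = 186900/2419 ≈ 77.263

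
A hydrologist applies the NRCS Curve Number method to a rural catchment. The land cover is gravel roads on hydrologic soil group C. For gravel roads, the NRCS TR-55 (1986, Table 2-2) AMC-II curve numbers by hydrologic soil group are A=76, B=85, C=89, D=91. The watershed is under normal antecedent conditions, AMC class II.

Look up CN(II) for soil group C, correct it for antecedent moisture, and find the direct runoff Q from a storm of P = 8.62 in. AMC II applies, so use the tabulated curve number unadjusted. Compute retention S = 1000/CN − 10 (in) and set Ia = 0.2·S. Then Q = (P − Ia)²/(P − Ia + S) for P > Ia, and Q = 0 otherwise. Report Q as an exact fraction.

Q = 1388233081/190277550 in ≈ 7.296 in

NRCS table: gravel roads, soil group C → CN(II) = 89
AMC II — tabulated CN = 89 applies directly.
Max retention: S = 1000/89 − 10 = 110/89 in (≈ 1.236 in)
Ia = 0.2S: 0.2·1.236 = 0.247 in (exactly 22/89)
P − Ia = 8.620 − 0.247 = 37259/4450 ≈ 8.373 in (> 0, runoff occurs)
Q = (37259/4450)²/((37259/4450) + 110/89) = (1388233081/19802500)/(42759/4450) = 1388233081/190277550 in ≈ 7.296 in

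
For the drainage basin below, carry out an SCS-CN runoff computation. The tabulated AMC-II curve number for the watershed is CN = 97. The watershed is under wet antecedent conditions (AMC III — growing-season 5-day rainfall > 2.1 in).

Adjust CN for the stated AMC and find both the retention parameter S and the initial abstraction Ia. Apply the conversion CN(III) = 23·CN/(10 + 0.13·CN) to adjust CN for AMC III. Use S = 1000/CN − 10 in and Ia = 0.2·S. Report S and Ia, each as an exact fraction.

CN(III) from CN(II)=97: (23·97)/(10 + 0.13·97) = 223100/2261 ≈ 98.673
S = 1000/(223100/2261) − 10 = 300/2231 in ≈ 0.134 in
Ia = 0.2S: 0.2·0.134 = 0.027 in (exactly 60/2231)

S = 300/2231 in ≈ 0.134 in; Ia = 60/2231 in ≈ 0.027 in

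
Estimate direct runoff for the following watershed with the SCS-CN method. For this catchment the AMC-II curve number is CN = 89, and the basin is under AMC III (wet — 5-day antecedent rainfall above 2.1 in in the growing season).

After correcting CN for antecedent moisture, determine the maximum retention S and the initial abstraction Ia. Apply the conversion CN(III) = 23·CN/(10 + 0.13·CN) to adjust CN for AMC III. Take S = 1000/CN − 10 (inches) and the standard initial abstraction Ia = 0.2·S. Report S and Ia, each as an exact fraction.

S = 1100/2047 in ≈ 0.537 in; Ia = 220/2047 in ≈ 0.107 in

Wet (AMC III): CN(III) = 23·89/(10 + 0.13·89) = 2047/(2157/100) = 204700/2157 ≈ 94.900
S = 1000/(204700/2157) − 10 = 1100/2047 in ≈ 0.537 in
Initial abstraction Ia = S/5 = (1100/2047)/5 = 220/2047 ≈ 0.107 in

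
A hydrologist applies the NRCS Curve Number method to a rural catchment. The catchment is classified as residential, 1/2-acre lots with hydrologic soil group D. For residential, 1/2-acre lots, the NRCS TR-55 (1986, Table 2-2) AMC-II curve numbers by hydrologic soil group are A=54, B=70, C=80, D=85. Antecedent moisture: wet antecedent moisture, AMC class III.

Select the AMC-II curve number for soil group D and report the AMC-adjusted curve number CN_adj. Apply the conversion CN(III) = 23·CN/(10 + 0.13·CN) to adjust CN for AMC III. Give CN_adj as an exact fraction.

NRCS table: residential, 1/2-acre lots, soil group D → CN(II) = 85
Adjust CN=85 to AMC III: 23·85/(10 + 0.13·85) → 1955 ÷ (421/20) = 39100/421 ≈ 92.874

CN_adj = 39100/421 ≈ 92.874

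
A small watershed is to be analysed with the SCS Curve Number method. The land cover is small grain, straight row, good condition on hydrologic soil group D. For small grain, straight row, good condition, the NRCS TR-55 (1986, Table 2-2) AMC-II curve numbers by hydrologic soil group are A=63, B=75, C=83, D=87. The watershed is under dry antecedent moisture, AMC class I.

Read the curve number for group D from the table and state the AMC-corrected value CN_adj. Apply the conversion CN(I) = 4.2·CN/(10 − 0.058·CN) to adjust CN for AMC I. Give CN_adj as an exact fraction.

NRCS table: small grain, straight row, good condition, soil group D → CN(II) = 87
CN(I) from CN(II)=87: (4.2·87)/(10 − 0.058·87) = 182700/2477 ≈ 73.759

CN_adj = 182700/2477 ≈ 73.759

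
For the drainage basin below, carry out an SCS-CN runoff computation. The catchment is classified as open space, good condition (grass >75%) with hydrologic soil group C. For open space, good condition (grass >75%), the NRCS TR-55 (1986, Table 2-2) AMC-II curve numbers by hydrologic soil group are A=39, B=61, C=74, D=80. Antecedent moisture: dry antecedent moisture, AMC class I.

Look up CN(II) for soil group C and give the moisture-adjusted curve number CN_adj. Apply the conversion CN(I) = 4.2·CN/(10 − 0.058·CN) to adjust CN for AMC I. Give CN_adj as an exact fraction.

CN_adj = 77700/1427 ≈ 54.450

NRCS table: open space, good condition (grass >75%), soil group C → CN(II) = 74
Dry (AMC I): CN(I) = 4.2·74/(10 − 0.058·74) = (1554/5)/(1427/250) = 77700/1427 ≈ 54.450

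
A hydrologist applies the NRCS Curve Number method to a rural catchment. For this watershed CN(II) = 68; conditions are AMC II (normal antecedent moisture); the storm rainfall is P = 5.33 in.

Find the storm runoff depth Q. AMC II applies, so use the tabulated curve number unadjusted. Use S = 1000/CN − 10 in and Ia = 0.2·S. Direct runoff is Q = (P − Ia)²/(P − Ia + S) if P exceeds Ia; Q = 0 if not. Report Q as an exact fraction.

AMC II — tabulated CN = 68 applies directly.
Retention S: 1000/CN − 10 with CN=68.000 → S = 80/17 ≈ 4.706 in
Ia = 0.2·(80/17) = 16/17 in ≈ 0.941 in
Since P=5.330 > Ia=0.941: effective rainfall P−Ia = 7461/1700 in
Runoff Q = (P−Ia)²/(P−Ia+S) = (4.389)²/(4.389+4.706) = 55666521/26283700 ≈ 2.118 in

Q = 55666521/26283700 in ≈ 2.118 in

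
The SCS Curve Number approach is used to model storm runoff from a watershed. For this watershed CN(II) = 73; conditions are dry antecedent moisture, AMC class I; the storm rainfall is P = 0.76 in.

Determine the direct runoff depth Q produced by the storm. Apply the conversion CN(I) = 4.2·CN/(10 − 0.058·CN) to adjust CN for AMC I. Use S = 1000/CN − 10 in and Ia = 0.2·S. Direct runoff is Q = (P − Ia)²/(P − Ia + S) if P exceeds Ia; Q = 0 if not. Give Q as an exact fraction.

Q = 0 in ≈ 0.000 in

CN(I) from CN(II)=73: (4.2·73)/(10 − 0.058·73) = 51100/961 ≈ 53.174
S = 1000/(51100/961) − 10 = 4500/511 in ≈ 8.806 in
Ia = 0.2·(4500/511) = 900/511 in ≈ 1.761 in
P = 0.760 ≤ Ia = 1.761 in: entire storm abstracted, Q = 0.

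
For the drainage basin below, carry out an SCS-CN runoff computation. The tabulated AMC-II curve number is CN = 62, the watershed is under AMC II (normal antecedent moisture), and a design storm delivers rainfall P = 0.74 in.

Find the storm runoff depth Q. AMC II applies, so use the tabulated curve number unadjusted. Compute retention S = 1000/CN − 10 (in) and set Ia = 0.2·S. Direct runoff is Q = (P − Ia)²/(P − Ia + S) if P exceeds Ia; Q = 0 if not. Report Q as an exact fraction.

Average conditions: CN = 62 (no AMC adjustment).
Max retention: S = 1000/62 − 10 = 190/31 in (≈ 6.129 in)
Initial abstraction Ia = S/5 = (190/31)/5 = 38/31 ≈ 1.226 in
P = 0.740 ≤ Ia = 1.226 in: entire storm abstracted, Q = 0.

Q = 0 in ≈ 0.000 in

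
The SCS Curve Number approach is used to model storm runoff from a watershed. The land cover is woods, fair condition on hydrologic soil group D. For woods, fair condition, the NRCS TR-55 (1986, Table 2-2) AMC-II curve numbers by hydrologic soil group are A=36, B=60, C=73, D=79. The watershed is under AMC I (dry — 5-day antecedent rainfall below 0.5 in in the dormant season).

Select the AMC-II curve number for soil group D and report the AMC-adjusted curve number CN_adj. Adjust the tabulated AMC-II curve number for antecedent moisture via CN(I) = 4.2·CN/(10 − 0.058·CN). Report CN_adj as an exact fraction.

NRCS table: woods, fair condition, soil group D → CN(II) = 79
Adjust CN=79 to AMC I: 4.2·79/(10 − 0.058·79) → (1659/5) ÷ (2709/500) = 7900/129 ≈ 61.240

CN_adj = 7900/129 ≈ 61.240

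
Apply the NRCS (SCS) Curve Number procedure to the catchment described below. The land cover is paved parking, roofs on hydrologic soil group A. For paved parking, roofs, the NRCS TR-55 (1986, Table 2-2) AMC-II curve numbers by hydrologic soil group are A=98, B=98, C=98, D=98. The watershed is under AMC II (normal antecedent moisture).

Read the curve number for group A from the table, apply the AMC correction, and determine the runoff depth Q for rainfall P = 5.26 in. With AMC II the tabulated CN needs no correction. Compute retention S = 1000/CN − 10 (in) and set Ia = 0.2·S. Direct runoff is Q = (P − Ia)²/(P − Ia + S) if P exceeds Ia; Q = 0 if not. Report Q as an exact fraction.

NRCS table: paved parking, roofs, soil group A → CN(II) = 98
Average conditions: CN = 98 (no AMC adjustment).
Max retention: S = 1000/98 − 10 = 10/49 in (≈ 0.204 in)
Initial abstraction Ia = S/5 = (10/49)/5 = 2/49 ≈ 0.041 in
Excess rainfall: 5.260 − 0.041 = 5.219 in; P > Ia so Q > 0
Q: (12787/2450)² ÷ (13287/2450) = 163507369/32553150 in (≈ 5.023 in)

Q = 163507369/32553150 in ≈ 5.023 in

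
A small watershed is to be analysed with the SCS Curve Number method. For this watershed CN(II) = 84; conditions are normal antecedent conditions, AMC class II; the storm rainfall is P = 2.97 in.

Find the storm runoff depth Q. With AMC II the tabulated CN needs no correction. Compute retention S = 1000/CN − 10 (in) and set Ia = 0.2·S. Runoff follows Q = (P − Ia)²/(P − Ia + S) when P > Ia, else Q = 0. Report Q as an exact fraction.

Q = 29560969/19817700 in ≈ 1.492 in

Average conditions: CN = 84 (no AMC adjustment).
S = 1000/84 − 10 = 40/21 in ≈ 1.905 in
Ia = 0.2S: 0.2·1.905 = 0.381 in (exactly 8/21)
P − Ia = 2.970 − 0.381 = 5437/2100 ≈ 2.589 in (> 0, runoff occurs)
Runoff Q = (P−Ia)²/(P−Ia+S) = (2.589)²/(2.589+1.905) = 29560969/19817700 ≈ 1.492 in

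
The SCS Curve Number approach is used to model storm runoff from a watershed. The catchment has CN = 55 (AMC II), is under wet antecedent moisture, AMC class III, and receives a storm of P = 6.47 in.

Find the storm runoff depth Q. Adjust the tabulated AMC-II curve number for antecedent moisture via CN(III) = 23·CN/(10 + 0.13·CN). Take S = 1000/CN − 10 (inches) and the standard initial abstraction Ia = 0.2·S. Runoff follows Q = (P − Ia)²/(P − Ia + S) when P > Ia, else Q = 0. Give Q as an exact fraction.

Q = 21225867481/5962982300 in ≈ 3.560 in

Wet (AMC III): CN(III) = 23·55/(10 + 0.13·55) = 1265/(343/20) = 25300/343 ≈ 73.761
S = 1000/(25300/343) − 10 = 900/253 in ≈ 3.557 in
Ia = 0.2·(900/253) = 180/253 in ≈ 0.711 in
Excess rainfall: 6.470 − 0.711 = 5.759 in; P > Ia so Q > 0
Q: (145691/25300)² ÷ (235691/25300) = 21225867481/5962982300 in (≈ 3.560 in)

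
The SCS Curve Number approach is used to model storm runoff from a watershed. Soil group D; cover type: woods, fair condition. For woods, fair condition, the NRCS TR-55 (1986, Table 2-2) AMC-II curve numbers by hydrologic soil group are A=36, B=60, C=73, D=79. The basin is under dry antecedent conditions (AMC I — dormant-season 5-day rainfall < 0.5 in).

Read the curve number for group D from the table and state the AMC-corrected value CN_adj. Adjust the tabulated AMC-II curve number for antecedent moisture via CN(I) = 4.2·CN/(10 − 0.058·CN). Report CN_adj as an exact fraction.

CN_adj = 7900/129 ≈ 61.240

NRCS table: woods, fair condition, soil group D → CN(II) = 79
CN(I) from CN(II)=79: (4.2·79)/(10 − 0.058·79) = 7900/129 ≈ 61.240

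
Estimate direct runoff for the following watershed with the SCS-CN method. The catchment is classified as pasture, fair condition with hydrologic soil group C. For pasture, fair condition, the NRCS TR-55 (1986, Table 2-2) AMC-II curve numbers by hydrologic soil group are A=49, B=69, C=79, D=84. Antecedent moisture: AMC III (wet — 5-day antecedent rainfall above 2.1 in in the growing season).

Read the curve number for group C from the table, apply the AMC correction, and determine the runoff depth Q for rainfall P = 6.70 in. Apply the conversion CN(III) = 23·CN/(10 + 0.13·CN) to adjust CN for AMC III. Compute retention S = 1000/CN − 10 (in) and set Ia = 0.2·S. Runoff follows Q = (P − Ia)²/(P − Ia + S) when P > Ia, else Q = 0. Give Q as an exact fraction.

Q = 13815416521/2517253630 in ≈ 5.488 in

NRCS table: pasture, fair condition, soil group C → CN(II) = 79
Wet (AMC III): CN(III) = 23·79/(10 + 0.13·79) = 1817/(2027/100) = 181700/2027 ≈ 89.640
Max retention: S = 1000/(181700/2027) − 10 = 2100/1817 in (≈ 1.156 in)
Initial abstraction Ia = S/5 = (2100/1817)/5 = 420/1817 ≈ 0.231 in
Excess rainfall: 6.700 − 0.231 = 6.469 in; P > Ia so Q > 0
Q: (117539/18170)² ÷ (138539/18170) = 13815416521/2517253630 in (≈ 5.488 in)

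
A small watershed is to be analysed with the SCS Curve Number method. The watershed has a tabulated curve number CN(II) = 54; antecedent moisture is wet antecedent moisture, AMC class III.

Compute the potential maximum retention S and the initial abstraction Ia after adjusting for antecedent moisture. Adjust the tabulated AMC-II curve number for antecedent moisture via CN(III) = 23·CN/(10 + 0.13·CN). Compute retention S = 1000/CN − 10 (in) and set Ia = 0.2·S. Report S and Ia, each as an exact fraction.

CN(III) from CN(II)=54: (23·54)/(10 + 0.13·54) = 2700/37 ≈ 72.973
S = 1000/(2700/37) − 10 = 100/27 in ≈ 3.704 in
Ia = 0.2·(100/27) = 20/27 in ≈ 0.741 in

S = 100/27 in ≈ 3.704 in; Ia = 20/27 in ≈ 0.741 in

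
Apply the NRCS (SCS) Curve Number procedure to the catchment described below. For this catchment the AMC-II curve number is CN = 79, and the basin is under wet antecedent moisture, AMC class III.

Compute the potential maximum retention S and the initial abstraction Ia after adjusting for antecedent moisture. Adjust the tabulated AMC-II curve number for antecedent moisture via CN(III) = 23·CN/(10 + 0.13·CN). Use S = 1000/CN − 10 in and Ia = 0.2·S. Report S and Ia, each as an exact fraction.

Wet (AMC III): CN(III) = 23·79/(10 + 0.13·79) = 1817/(2027/100) = 181700/2027 ≈ 89.640
Retention S: 1000/CN − 10 with CN=89.640 → S = 2100/1817 ≈ 1.156 in
Ia = 0.2·(2100/1817) = 420/1817 in ≈ 0.231 in

S = 2100/1817 in ≈ 1.156 in; Ia = 420/1817 in ≈ 0.231 in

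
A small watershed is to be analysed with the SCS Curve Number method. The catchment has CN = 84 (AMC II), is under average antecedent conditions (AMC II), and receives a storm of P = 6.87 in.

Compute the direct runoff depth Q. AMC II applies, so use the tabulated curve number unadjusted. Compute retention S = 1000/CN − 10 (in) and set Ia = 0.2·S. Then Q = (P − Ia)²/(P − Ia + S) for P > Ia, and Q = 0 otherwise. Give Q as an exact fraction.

AMC II — tabulated CN = 84 applies directly.
Max retention: S = 1000/84 − 10 = 40/21 in (≈ 1.905 in)
Ia = 0.2S: 0.2·1.905 = 0.381 in (exactly 8/21)
P − Ia = 6.870 − 0.381 = 13627/2100 ≈ 6.489 in (> 0, runoff occurs)
Q = (13627/2100)²/((13627/2100) + 40/21) = (185695129/4410000)/(17627/2100) = 185695129/37016700 in ≈ 5.017 in

Q = 185695129/37016700 in ≈ 5.017 in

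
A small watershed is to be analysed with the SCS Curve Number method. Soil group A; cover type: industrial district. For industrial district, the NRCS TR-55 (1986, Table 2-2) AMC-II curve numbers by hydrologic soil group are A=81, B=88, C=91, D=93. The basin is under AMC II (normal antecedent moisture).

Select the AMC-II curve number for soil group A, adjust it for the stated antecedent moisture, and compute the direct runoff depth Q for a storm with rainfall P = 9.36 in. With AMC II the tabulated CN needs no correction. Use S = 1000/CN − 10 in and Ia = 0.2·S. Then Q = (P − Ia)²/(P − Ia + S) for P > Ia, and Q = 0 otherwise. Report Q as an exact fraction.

NRCS table: industrial district, soil group A → CN(II) = 81
Average conditions: CN = 81 (no AMC adjustment).
Max retention: S = 1000/81 − 10 = 190/81 in (≈ 2.346 in)
Ia = 0.2·(190/81) = 38/81 in ≈ 0.469 in
Excess rainfall: 9.360 − 0.469 = 8.891 in; P > Ia so Q > 0
Q = (18004/2025)²/((18004/2025) + 190/81) = (324144016/4100625)/(22754/2025) = 162072008/23038425 in ≈ 7.035 in

Q = 162072008/23038425 in ≈ 7.035 in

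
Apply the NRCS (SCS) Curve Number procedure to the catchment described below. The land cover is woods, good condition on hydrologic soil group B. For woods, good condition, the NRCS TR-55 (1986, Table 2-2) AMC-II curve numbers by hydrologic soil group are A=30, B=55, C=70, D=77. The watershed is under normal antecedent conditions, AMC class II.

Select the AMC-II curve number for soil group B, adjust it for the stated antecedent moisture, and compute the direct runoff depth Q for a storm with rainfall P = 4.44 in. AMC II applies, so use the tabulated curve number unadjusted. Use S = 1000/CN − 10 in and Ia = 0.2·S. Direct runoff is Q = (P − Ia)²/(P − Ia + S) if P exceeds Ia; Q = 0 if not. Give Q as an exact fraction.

NRCS table: woods, good condition, soil group B → CN(II) = 55
CN(II) = 55; AMC II needs no correction.
Retention S: 1000/CN − 10 with CN=55.000 → S = 90/11 ≈ 8.182 in
Ia = 0.2·(90/11) = 18/11 in ≈ 1.636 in
P − Ia = 4.440 − 1.636 = 771/275 ≈ 2.804 in (> 0, runoff occurs)
Q = (771/275)²/((771/275) + 90/11) = (594441/75625)/(3021/275) = 198147/276925 in ≈ 0.716 in

Q = 198147/276925 in ≈ 0.716 in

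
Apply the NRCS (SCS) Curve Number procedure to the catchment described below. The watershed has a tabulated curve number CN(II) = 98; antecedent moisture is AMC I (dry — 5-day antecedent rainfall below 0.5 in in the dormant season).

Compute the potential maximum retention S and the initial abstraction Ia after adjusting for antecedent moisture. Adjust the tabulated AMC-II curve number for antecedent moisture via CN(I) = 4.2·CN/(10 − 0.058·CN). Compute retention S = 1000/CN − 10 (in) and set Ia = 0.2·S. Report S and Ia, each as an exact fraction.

Dry (AMC I): CN(I) = 4.2·98/(10 − 0.058·98) = (2058/5)/(1079/250) = 102900/1079 ≈ 95.366
S = 1000/(102900/1079) − 10 = 500/1029 in ≈ 0.486 in
Ia = 0.2·(500/1029) = 100/1029 in ≈ 0.097 in

S = 500/1029 in ≈ 0.486 in; Ia = 100/1029 in ≈ 0.097 in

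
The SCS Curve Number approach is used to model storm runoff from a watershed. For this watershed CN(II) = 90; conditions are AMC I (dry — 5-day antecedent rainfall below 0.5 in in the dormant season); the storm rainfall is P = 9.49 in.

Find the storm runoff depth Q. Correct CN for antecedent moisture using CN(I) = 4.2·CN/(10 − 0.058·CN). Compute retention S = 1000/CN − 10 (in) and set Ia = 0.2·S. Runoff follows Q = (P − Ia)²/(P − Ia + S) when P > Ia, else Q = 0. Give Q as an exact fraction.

Q = 28683148321/4145922900 in ≈ 6.918 in

Dry (AMC I): CN(I) = 4.2·90/(10 − 0.058·90) = 378/(239/50) = 18900/239 ≈ 79.079
S = 1000/(18900/239) − 10 = 500/189 in ≈ 2.646 in
Ia = 0.2S: 0.2·2.646 = 0.529 in (exactly 100/189)
P − Ia = 9.490 − 0.529 = 169361/18900 ≈ 8.961 in (> 0, runoff occurs)
Runoff Q = (P−Ia)²/(P−Ia+S) = (8.961)²/(8.961+2.646) = 28683148321/4145922900 ≈ 6.918 in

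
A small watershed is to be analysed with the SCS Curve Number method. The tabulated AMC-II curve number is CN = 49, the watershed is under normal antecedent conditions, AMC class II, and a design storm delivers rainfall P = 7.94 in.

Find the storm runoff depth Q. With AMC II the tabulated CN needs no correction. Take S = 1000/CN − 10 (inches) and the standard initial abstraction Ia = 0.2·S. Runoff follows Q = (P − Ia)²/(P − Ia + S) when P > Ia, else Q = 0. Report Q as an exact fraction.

CN(II) = 49; AMC II needs no correction.
Retention S: 1000/CN − 10 with CN=49.000 → S = 510/49 ≈ 10.408 in
Ia = 0.2·(510/49) = 102/49 in ≈ 2.082 in
Since P=7.940 > Ia=2.082: effective rainfall P−Ia = 14353/2450 in
Q = (14353/2450)²/((14353/2450) + 510/49) = (206008609/6002500)/(39853/2450) = 206008609/97639850 in ≈ 2.110 in

Q = 206008609/97639850 in ≈ 2.110 in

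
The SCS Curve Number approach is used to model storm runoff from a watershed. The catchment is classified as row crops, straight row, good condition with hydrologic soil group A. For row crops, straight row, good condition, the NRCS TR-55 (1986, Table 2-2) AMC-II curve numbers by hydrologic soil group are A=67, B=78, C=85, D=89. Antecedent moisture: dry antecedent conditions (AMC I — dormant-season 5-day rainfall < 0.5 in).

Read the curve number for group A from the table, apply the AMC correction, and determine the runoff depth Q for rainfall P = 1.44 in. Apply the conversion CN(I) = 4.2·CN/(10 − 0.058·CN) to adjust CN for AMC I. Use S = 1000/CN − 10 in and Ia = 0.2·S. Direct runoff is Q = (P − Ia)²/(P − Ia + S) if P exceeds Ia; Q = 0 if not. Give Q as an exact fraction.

NRCS table: row crops, straight row, good condition, soil group A → CN(II) = 67
Adjust CN=67 to AMC I: 4.2·67/(10 − 0.058·67) → (1407/5) ÷ (3057/500) = 46900/1019 ≈ 46.026
Retention S: 1000/CN − 10 with CN=46.026 → S = 5500/469 ≈ 11.727 in
Initial abstraction Ia = S/5 = (5500/469)/5 = 1100/469 ≈ 2.345 in
P = 1.440 ≤ Ia = 2.345 in: entire storm abstracted, Q = 0.

Q = 0 in ≈ 0.000 in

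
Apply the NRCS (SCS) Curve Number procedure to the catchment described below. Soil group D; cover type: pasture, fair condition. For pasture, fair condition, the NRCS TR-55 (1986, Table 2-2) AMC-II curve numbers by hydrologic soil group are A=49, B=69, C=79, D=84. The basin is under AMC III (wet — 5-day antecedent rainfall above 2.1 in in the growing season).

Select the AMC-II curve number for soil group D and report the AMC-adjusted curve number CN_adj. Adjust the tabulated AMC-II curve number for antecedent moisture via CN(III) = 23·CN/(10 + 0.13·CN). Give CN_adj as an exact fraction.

CN_adj = 48300/523 ≈ 92.352

NRCS table: pasture, fair condition, soil group D → CN(II) = 84
CN(III) from CN(II)=84: (23·84)/(10 + 0.13·84) = 48300/523 ≈ 92.352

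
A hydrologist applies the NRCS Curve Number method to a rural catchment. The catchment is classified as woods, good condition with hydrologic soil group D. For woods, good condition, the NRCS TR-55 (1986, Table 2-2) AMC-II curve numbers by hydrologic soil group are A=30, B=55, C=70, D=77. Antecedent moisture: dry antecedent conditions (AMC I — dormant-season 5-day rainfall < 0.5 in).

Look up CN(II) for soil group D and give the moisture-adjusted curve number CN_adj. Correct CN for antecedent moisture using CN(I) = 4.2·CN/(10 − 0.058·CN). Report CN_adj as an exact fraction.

CN_adj = 161700/2767 ≈ 58.439

NRCS table: woods, good condition, soil group D → CN(II) = 77
Dry (AMC I): CN(I) = 4.2·77/(10 − 0.058·77) = (1617/5)/(2767/500) = 161700/2767 ≈ 58.439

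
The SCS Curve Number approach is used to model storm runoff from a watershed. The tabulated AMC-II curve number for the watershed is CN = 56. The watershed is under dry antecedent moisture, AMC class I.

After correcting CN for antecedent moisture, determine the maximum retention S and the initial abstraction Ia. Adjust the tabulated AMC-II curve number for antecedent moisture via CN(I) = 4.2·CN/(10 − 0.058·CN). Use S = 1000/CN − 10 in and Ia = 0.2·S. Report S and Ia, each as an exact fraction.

S = 2750/147 in ≈ 18.707 in; Ia = 550/147 in ≈ 3.741 in

Dry (AMC I): CN(I) = 4.2·56/(10 − 0.058·56) = (1176/5)/(844/125) = 7350/211 ≈ 34.834
S = 1000/(7350/211) − 10 = 2750/147 in ≈ 18.707 in
Ia = 0.2·(2750/147) = 550/147 in ≈ 3.741 in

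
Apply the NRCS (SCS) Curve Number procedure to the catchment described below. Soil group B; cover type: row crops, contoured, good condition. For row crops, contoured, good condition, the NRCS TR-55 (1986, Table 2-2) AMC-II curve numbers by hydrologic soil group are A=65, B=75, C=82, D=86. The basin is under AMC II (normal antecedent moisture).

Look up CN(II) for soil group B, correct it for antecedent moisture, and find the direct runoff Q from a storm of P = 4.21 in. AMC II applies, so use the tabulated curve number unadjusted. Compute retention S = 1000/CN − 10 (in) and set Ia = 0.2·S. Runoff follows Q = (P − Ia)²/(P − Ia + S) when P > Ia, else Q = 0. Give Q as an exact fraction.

NRCS table: row crops, contoured, good condition, soil group B → CN(II) = 75
Average conditions: CN = 75 (no AMC adjustment).
S = 1000/75 − 10 = 10/3 in ≈ 3.333 in
Initial abstraction Ia = S/5 = (10/3)/5 = 2/3 ≈ 0.667 in
Excess rainfall: 4.210 − 0.667 = 3.543 in; P > Ia so Q > 0
Q = (1063/300)²/((1063/300) + 10/3) = (1129969/90000)/(2063/300) = 1129969/618900 in ≈ 1.826 in

Q = 1129969/618900 in ≈ 1.826 in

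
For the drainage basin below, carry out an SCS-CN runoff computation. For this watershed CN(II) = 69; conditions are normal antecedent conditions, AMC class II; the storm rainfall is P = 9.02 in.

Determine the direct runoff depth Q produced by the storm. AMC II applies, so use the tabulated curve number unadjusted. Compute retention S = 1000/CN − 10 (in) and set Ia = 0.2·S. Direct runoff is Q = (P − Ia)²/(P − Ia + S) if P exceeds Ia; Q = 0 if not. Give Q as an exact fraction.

Q = 785064361/150140550 in ≈ 5.229 in

Average conditions: CN = 69 (no AMC adjustment).
Max retention: S = 1000/69 − 10 = 310/69 in (≈ 4.493 in)
Initial abstraction Ia = S/5 = (310/69)/5 = 62/69 ≈ 0.899 in
P − Ia = 9.020 − 0.899 = 28019/3450 ≈ 8.121 in (> 0, runoff occurs)
Q = (28019/3450)²/((28019/3450) + 310/69) = (785064361/11902500)/(43519/3450) = 785064361/150140550 in ≈ 5.229 in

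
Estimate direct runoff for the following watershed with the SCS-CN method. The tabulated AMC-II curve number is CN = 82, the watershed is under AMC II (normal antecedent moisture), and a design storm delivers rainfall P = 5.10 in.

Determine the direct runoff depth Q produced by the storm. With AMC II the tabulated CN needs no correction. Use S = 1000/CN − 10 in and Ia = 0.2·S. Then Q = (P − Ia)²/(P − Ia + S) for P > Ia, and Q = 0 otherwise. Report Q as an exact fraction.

Q = 1217307/384170 in ≈ 3.169 in

CN(II) = 82; AMC II needs no correction.
Retention S: 1000/CN − 10 with CN=82.000 → S = 90/41 ≈ 2.195 in
Ia = 0.2·(90/41) = 18/41 in ≈ 0.439 in
Since P=5.100 > Ia=0.439: effective rainfall P−Ia = 1911/410 in
Q = (1911/410)²/((1911/410) + 90/41) = (3651921/168100)/(2811/410) = 1217307/384170 in ≈ 3.169 in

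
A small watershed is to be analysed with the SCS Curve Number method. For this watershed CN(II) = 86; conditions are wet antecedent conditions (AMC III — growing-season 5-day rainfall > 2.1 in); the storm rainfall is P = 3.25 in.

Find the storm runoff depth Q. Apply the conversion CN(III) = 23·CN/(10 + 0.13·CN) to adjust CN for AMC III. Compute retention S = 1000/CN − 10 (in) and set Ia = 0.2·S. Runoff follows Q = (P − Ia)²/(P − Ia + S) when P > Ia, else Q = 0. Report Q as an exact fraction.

Wet (AMC III): CN(III) = 23·86/(10 + 0.13·86) = 1978/(1059/50) = 98900/1059 ≈ 93.390
S = 1000/(98900/1059) − 10 = 700/989 in ≈ 0.708 in
Initial abstraction Ia = S/5 = (700/989)/5 = 140/989 ≈ 0.142 in
Excess rainfall: 3.250 − 0.142 = 3.108 in; P > Ia so Q > 0
Runoff Q = (P−Ia)²/(P−Ia+S) = (3.108)²/(3.108+0.708) = 151216209/59723732 ≈ 2.532 in

Q = 151216209/59723732 in ≈ 2.532 in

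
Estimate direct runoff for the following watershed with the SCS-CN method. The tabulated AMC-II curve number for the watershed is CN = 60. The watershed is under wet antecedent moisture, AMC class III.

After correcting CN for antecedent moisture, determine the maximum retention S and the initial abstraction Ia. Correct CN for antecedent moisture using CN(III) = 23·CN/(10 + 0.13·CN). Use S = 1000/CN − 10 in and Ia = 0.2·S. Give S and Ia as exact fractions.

S = 200/69 in ≈ 2.899 in; Ia = 40/69 in ≈ 0.580 in

CN(III) from CN(II)=60: (23·60)/(10 + 0.13·60) = 6900/89 ≈ 77.528
Retention S: 1000/CN − 10 with CN=77.528 → S = 200/69 ≈ 2.899 in
Ia = 0.2S: 0.2·2.899 = 0.580 in (exactly 40/69)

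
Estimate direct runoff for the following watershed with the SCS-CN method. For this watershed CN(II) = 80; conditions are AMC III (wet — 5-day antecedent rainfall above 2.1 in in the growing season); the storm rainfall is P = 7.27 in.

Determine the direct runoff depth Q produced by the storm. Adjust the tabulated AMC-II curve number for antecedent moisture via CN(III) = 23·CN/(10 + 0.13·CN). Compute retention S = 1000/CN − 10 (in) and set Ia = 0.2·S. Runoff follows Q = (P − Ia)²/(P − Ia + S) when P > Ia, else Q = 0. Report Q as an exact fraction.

Q = 263120841/43058300 in ≈ 6.111 in

CN(III) from CN(II)=80: (23·80)/(10 + 0.13·80) = 4600/51 ≈ 90.196
Retention S: 1000/CN − 10 with CN=90.196 → S = 25/23 ≈ 1.087 in
Ia = 0.2·(25/23) = 5/23 in ≈ 0.217 in
Excess rainfall: 7.270 − 0.217 = 7.053 in; P > Ia so Q > 0
Runoff Q = (P−Ia)²/(P−Ia+S) = (7.053)²/(7.053+1.087) = 263120841/43058300 ≈ 6.111 in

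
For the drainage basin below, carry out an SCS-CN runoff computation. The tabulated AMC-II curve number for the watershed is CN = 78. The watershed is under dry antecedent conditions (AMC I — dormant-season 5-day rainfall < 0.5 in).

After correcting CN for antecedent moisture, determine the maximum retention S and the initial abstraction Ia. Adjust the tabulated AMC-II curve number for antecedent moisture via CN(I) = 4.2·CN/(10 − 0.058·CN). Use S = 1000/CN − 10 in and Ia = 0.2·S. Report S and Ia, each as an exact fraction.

S = 5500/819 in ≈ 6.716 in; Ia = 1100/819 in ≈ 1.343 in

Dry (AMC I): CN(I) = 4.2·78/(10 − 0.058·78) = (1638/5)/(1369/250) = 81900/1369 ≈ 59.825
Max retention: S = 1000/(81900/1369) − 10 = 5500/819 in (≈ 6.716 in)
Ia = 0.2S: 0.2·6.716 = 1.343 in (exactly 1100/819)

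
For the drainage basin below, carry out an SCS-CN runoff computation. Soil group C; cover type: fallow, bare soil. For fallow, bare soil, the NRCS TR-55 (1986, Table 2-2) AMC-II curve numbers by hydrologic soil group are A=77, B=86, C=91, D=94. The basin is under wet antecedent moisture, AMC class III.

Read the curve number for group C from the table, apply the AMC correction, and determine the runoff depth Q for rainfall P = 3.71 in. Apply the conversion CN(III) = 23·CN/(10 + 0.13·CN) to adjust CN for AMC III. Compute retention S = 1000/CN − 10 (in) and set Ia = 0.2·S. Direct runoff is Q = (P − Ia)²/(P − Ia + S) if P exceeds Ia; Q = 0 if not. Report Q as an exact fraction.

NRCS table: fallow, bare soil, soil group C → CN(II) = 91
Wet (AMC III): CN(III) = 23·91/(10 + 0.13·91) = 2093/(2183/100) = 209300/2183 ≈ 95.877
Retention S: 1000/CN − 10 with CN=95.877 → S = 900/2093 ≈ 0.430 in
Ia = 0.2S: 0.2·0.430 = 0.086 in (exactly 180/2093)
Excess rainfall: 3.710 − 0.086 = 3.624 in; P > Ia so Q > 0
Runoff Q = (P−Ia)²/(P−Ia+S) = (3.624)²/(3.624+0.430) = 575326801009/177591677900 ≈ 3.240 in

Q = 575326801009/177591677900 in ≈ 3.240 in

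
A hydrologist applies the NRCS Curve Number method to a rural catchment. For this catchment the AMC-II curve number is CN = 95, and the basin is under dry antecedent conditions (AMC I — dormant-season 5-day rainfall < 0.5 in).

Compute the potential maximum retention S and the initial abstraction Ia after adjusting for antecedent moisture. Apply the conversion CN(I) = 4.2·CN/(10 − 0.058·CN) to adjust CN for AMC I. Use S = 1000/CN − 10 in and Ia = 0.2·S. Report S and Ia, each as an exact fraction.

CN(I) from CN(II)=95: (4.2·95)/(10 − 0.058·95) = 39900/449 ≈ 88.864
S = 1000/(39900/449) − 10 = 500/399 in ≈ 1.253 in
Initial abstraction Ia = S/5 = (500/399)/5 = 100/399 ≈ 0.251 in

S = 500/399 in ≈ 1.253 in; Ia = 100/399 in ≈ 0.251 in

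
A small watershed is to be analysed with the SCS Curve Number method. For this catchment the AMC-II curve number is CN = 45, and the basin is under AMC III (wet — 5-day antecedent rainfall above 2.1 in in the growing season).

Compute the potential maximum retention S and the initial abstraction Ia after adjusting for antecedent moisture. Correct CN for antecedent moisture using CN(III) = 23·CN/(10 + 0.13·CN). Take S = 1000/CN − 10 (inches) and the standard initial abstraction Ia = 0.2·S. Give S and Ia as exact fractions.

S = 1100/207 in ≈ 5.314 in; Ia = 220/207 in ≈ 1.063 in

CN(III) from CN(II)=45: (23·45)/(10 + 0.13·45) = 20700/317 ≈ 65.300
S = 1000/(20700/317) − 10 = 1100/207 in ≈ 5.314 in
Ia = 0.2S: 0.2·5.314 = 1.063 in (exactly 220/207)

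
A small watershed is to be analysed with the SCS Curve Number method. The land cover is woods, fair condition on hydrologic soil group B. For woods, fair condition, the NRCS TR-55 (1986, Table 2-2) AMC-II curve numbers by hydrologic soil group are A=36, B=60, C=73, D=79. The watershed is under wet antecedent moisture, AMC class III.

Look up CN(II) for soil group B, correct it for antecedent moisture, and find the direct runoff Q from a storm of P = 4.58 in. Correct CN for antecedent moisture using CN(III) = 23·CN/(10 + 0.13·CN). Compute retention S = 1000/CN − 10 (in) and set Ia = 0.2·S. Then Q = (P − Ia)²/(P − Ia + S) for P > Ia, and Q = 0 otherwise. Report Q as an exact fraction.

Q = 190467601/82113450 in ≈ 2.320 in

NRCS table: woods, fair condition, soil group B → CN(II) = 60
CN(III) from CN(II)=60: (23·60)/(10 + 0.13·60) = 6900/89 ≈ 77.528
S = 1000/(6900/89) − 10 = 200/69 in ≈ 2.899 in
Ia = 0.2·(200/69) = 40/69 in ≈ 0.580 in
Since P=4.580 > Ia=0.580: effective rainfall P−Ia = 13801/3450 in
Runoff Q = (P−Ia)²/(P−Ia+S) = (4.000)²/(4.000+2.899) = 190467601/82113450 ≈ 2.320 in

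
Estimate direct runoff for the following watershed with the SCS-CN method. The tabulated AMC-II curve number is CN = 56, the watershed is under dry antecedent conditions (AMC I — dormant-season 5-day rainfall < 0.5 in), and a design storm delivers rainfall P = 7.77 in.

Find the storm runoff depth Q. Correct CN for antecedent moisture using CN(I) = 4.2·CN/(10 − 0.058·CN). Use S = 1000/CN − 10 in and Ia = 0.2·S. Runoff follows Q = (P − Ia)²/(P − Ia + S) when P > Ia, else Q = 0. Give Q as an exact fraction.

Q = 3506889961/4913019300 in ≈ 0.714 in

Adjust CN=56 to AMC I: 4.2·56/(10 − 0.058·56) → (1176/5) ÷ (844/125) = 7350/211 ≈ 34.834
Retention S: 1000/CN − 10 with CN=34.834 → S = 2750/147 ≈ 18.707 in
Ia = 0.2·(2750/147) = 550/147 in ≈ 3.741 in
Excess rainfall: 7.770 − 3.741 = 4.029 in; P > Ia so Q > 0
Q: (59219/14700)² ÷ (334219/14700) = 3506889961/4913019300 in (≈ 0.714 in)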